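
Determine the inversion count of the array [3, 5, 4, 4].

Finding inversions in [3, 5, 4, 4]:

(1, 2): arr[1]=5 > arr[2]=4
(1, 3): arr[1]=5 > arr[3]=4

Total inversions: 2

The array has 2 inversion(s): (1,2), (1,3). Each pair (i,j) satisfies i < j and arr[i] > arr[j].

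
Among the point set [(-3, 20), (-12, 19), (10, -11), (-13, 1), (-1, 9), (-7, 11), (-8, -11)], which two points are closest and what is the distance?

Computing all pairwise distances among 7 points:

d((-3, 20), (-12, 19)) = 9.0554
d((-3, 20), (10, -11)) = 33.6155
d((-3, 20), (-13, 1)) = 21.4709
d((-3, 20), (-1, 9)) = 11.1803
d((-3, 20), (-7, 11)) = 9.8489
d((-3, 20), (-8, -11)) = 31.4006
d((-12, 19), (10, -11)) = 37.2022
d((-12, 19), (-13, 1)) = 18.0278
d((-12, 19), (-1, 9)) = 14.8661
d((-12, 19), (-7, 11)) = 9.434
d((-12, 19), (-8, -11)) = 30.2655
d((10, -11), (-13, 1)) = 25.9422
d((10, -11), (-1, 9)) = 22.8254
d((10, -11), (-7, 11)) = 27.8029
d((10, -11), (-8, -11)) = 18.0
d((-13, 1), (-1, 9)) = 14.4222
d((-13, 1), (-7, 11)) = 11.6619
d((-13, 1), (-8, -11)) = 13.0
d((-1, 9), (-7, 11)) = 6.3246 <-- minimum
d((-1, 9), (-8, -11)) = 21.1896
d((-7, 11), (-8, -11)) = 22.0227

Closest pair: (-1, 9) and (-7, 11) with distance 6.3246

The closest pair is (-1, 9) and (-7, 11) with Euclidean distance 6.3246. For 7 points, brute-force pairwise comparison is shown above. For large n, the divide-and-conquer algorithm (sort by x, recurse on halves, check the dividing strip) achieves O(n log n).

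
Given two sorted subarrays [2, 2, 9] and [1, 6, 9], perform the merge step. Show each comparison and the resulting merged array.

Merging process:

Compare 2 vs 1: take 1 from right. Merged: [1]
Compare 2 vs 6: take 2 from left. Merged: [1, 2]
Compare 2 vs 6: take 2 from left. Merged: [1, 2, 2]
Compare 9 vs 6: take 6 from right. Merged: [1, 2, 2, 6]
Compare 9 vs 9: take 9 from left. Merged: [1, 2, 2, 6, 9]
Append remaining from right: [9]. Merged: [1, 2, 2, 6, 9, 9]

Final merged array: [1, 2, 2, 6, 9, 9]
Total comparisons: 5

The merged array is [1, 2, 2, 6, 9, 9], requiring 5 comparisons. The merge step runs in O(n) time where n is the total number of elements.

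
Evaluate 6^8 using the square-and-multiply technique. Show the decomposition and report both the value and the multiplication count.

Computing 6^8 by squaring (build up from 6^1; each line after the first costs one multiplication):

6^1 = 6
6^2 = (6^1)^2 = 6^2 = 36
6^4 = (6^2)^2 = 36^2 = 1296
6^8 = (6^4)^2 = 1296^2 = 1679616

Result: 1679616
Multiplications needed: 3 (3 lines after 6^1)

6^8 = 1679616. Using exponentiation by squaring, this requires 3 multiplications. The key idea: if the exponent is even, square the half-power; if odd, multiply by the base once.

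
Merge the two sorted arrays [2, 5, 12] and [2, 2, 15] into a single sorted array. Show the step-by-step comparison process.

Merging process:

Compare 2 vs 2: take 2 from left. Merged: [2]
Compare 5 vs 2: take 2 from right. Merged: [2, 2]
Compare 5 vs 2: take 2 from right. Merged: [2, 2, 2]
Compare 5 vs 15: take 5 from left. Merged: [2, 2, 2, 5]
Compare 12 vs 15: take 12 from left. Merged: [2, 2, 2, 5, 12]
Append remaining from right: [15]. Merged: [2, 2, 2, 5, 12, 15]

Final merged array: [2, 2, 2, 5, 12, 15]
Total comparisons: 5

The merged array is [2, 2, 2, 5, 12, 15], requiring 5 comparisons. The merge step runs in O(n) time where n is the total number of elements.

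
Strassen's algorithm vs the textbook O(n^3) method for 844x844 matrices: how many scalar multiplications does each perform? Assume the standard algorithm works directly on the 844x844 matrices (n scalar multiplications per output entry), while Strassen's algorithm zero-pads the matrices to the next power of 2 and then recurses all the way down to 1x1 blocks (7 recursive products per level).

Matrix multiplication for 844x844 matrices:

Strassen's algorithm requires power-of-2 dimensions. Pad 844x844 to 1024x1024 (next power of 2).

Standard algorithm: 844^3 = 601211584 multiplications
Strassen's algorithm: 7^(log2(1024)) = 7^10 = 282475249 multiplications
Savings: 601211584 - 282475249 = 318736335 multiplications

Standard: 601211584 multiplications (844^3). Strassen: 282475249 multiplications (7^10, after padding to 1024x1024). Strassen reduces 8 recursive multiplications to 7 at each level.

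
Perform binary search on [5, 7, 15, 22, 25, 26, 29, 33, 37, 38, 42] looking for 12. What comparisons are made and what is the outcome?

Binary search for 12 in [5, 7, 15, 22, 25, 26, 29, 33, 37, 38, 42]:

lo=0, hi=10, mid=5, arr[mid]=26 -> 26 > 12, search left half
lo=0, hi=4, mid=2, arr[mid]=15 -> 15 > 12, search left half
lo=0, hi=1, mid=0, arr[mid]=5 -> 5 < 12, search right half
lo=1, hi=1, mid=1, arr[mid]=7 -> 7 < 12, search right half
lo=2 > hi=1, target 12 not found

Binary search determines that 12 is not in the array after 4 comparisons. The search space was exhausted without finding the target.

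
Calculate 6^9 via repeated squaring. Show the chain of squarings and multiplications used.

Computing 6^9 by squaring (build up from 6^1; each line after the first costs one multiplication):

6^1 = 6
6^2 = (6^1)^2 = 6^2 = 36
6^4 = (6^2)^2 = 36^2 = 1296
6^8 = (6^4)^2 = 1296^2 = 1679616
6^9 = 6 * 6^8 = 6 * 1679616 = 10077696

Result: 10077696
Multiplications needed: 4 (4 lines after 6^1)

6^9 = 10077696. Using exponentiation by squaring, this requires 4 multiplications. The key idea: if the exponent is even, square the half-power; if odd, multiply by the base once.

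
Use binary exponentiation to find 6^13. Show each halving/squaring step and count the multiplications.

Computing 6^13 by squaring (build up from 6^1; each line after the first costs one multiplication):

6^1 = 6
6^2 = (6^1)^2 = 6^2 = 36
6^3 = 6 * 6^2 = 6 * 36 = 216
6^6 = (6^3)^2 = 216^2 = 46656
6^12 = (6^6)^2 = 46656^2 = 2176782336
6^13 = 6 * 6^12 = 6 * 2176782336 = 13060694016

Result: 13060694016
Multiplications needed: 5 (5 lines after 6^1)

6^13 = 13060694016. Using exponentiation by squaring, this requires 5 multiplications. The key idea: if the exponent is even, square the half-power; if odd, multiply by the base once.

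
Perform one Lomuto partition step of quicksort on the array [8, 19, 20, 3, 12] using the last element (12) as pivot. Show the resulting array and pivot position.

Lomuto partition with pivot = 12:

Initial array: [8, 19, 20, 3, 12]

arr[0]=8 <= 12: swap with position 0, array becomes [8, 19, 20, 3, 12]
arr[1]=19 > 12: no swap
arr[2]=20 > 12: no swap
arr[3]=3 <= 12: swap with position 1, array becomes [8, 3, 20, 19, 12]

Place pivot at position 2: [8, 3, 12, 19, 20]
Pivot position: 2

After partitioning with pivot 12, the array becomes [8, 3, 12, 19, 20]. The pivot is placed at index 2. All elements to the left of the pivot are <= 12, and all elements to the right are > 12.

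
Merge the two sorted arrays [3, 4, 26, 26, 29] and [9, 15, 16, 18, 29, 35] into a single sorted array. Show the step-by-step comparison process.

Merging process:

Compare 3 vs 9: take 3 from left. Merged: [3]
Compare 4 vs 9: take 4 from left. Merged: [3, 4]
Compare 26 vs 9: take 9 from right. Merged: [3, 4, 9]
Compare 26 vs 15: take 15 from right. Merged: [3, 4, 9, 15]
Compare 26 vs 16: take 16 from right. Merged: [3, 4, 9, 15, 16]
Compare 26 vs 18: take 18 from right. Merged: [3, 4, 9, 15, 16, 18]
Compare 26 vs 29: take 26 from left. Merged: [3, 4, 9, 15, 16, 18, 26]
Compare 26 vs 29: take 26 from left. Merged: [3, 4, 9, 15, 16, 18, 26, 26]
Compare 29 vs 29: take 29 from left. Merged: [3, 4, 9, 15, 16, 18, 26, 26, 29]
Append remaining from right: [29, 35]. Merged: [3, 4, 9, 15, 16, 18, 26, 26, 29, 29, 35]

Final merged array: [3, 4, 9, 15, 16, 18, 26, 26, 29, 29, 35]
Total comparisons: 9

The merged array is [3, 4, 9, 15, 16, 18, 26, 26, 29, 29, 35], requiring 9 comparisons. The merge step runs in O(n) time where n is the total number of elements.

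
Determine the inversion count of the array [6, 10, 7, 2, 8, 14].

Finding inversions in [6, 10, 7, 2, 8, 14]:

(0, 3): arr[0]=6 > arr[3]=2
(1, 2): arr[1]=10 > arr[2]=7
(1, 3): arr[1]=10 > arr[3]=2
(1, 4): arr[1]=10 > arr[4]=8
(2, 3): arr[2]=7 > arr[3]=2

Total inversions: 5

The array has 5 inversion(s): (0,3), (1,2), (1,3), (1,4), (2,3). Each pair (i,j) satisfies i < j and arr[i] > arr[j].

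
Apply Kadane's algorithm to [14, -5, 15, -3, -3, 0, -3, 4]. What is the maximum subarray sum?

Using Kadane's algorithm on [14, -5, 15, -3, -3, 0, -3, 4]:

Scanning through the array:
Position 1 (value -5): max_ending_here = 9, max_so_far = 14
Position 2 (value 15): max_ending_here = 24, max_so_far = 24
Position 3 (value -3): max_ending_here = 21, max_so_far = 24
Position 4 (value -3): max_ending_here = 18, max_so_far = 24
Position 5 (value 0): max_ending_here = 18, max_so_far = 24
Position 6 (value -3): max_ending_here = 15, max_so_far = 24
Position 7 (value 4): max_ending_here = 19, max_so_far = 24

Maximum subarray: [14, -5, 15]
Maximum sum: 24

The maximum subarray is [14, -5, 15] with sum 24. This subarray runs from index 0 to index 2.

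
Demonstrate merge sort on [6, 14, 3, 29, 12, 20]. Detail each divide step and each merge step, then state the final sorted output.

Merge sort trace:

Split: [6, 14, 3, 29, 12, 20] -> [6, 14, 3] and [29, 12, 20]
  Split: [6, 14, 3] -> [6] and [14, 3]
    Split: [14, 3] -> [14] and [3]
    Merge: [14] + [3] -> [3, 14]
  Merge: [6] + [3, 14] -> [3, 6, 14]
  Split: [29, 12, 20] -> [29] and [12, 20]
    Split: [12, 20] -> [12] and [20]
    Merge: [12] + [20] -> [12, 20]
  Merge: [29] + [12, 20] -> [12, 20, 29]
Merge: [3, 6, 14] + [12, 20, 29] -> [3, 6, 12, 14, 20, 29]

Final sorted array: [3, 6, 12, 14, 20, 29]

The merge sort proceeds by recursively splitting the array and merging sorted halves.
After all merges, the sorted array is [3, 6, 12, 14, 20, 29].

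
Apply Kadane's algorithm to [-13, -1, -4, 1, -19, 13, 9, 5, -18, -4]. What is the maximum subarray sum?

Using Kadane's algorithm on [-13, -1, -4, 1, -19, 13, 9, 5, -18, -4]:

Scanning through the array:
Position 1 (value -1): max_ending_here = -1, max_so_far = -1
Position 2 (value -4): max_ending_here = -4, max_so_far = -1
Position 3 (value 1): max_ending_here = 1, max_so_far = 1
Position 4 (value -19): max_ending_here = -18, max_so_far = 1
Position 5 (value 13): max_ending_here = 13, max_so_far = 13
Position 6 (value 9): max_ending_here = 22, max_so_far = 22
Position 7 (value 5): max_ending_here = 27, max_so_far = 27
Position 8 (value -18): max_ending_here = 9, max_so_far = 27
Position 9 (value -4): max_ending_here = 5, max_so_far = 27

Maximum subarray: [13, 9, 5]
Maximum sum: 27

The maximum subarray is [13, 9, 5] with sum 27. This subarray runs from index 5 to index 7.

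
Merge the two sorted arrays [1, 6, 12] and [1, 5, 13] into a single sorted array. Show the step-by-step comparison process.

Merging process:

Compare 1 vs 1: take 1 from left. Merged: [1]
Compare 6 vs 1: take 1 from right. Merged: [1, 1]
Compare 6 vs 5: take 5 from right. Merged: [1, 1, 5]
Compare 6 vs 13: take 6 from left. Merged: [1, 1, 5, 6]
Compare 12 vs 13: take 12 from left. Merged: [1, 1, 5, 6, 12]
Append remaining from right: [13]. Merged: [1, 1, 5, 6, 12, 13]

Final merged array: [1, 1, 5, 6, 12, 13]
Total comparisons: 5

The merged array is [1, 1, 5, 6, 12, 13], requiring 5 comparisons. The merge step runs in O(n) time where n is the total number of elements.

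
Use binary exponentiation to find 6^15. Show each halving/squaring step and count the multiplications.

Computing 6^15 by squaring (build up from 6^1; each line after the first costs one multiplication):

6^1 = 6
6^2 = (6^1)^2 = 6^2 = 36
6^3 = 6 * 6^2 = 6 * 36 = 216
6^6 = (6^3)^2 = 216^2 = 46656
6^7 = 6 * 6^6 = 6 * 46656 = 279936
6^14 = (6^7)^2 = 279936^2 = 78364164096
6^15 = 6 * 6^14 = 6 * 78364164096 = 470184984576

Result: 470184984576
Multiplications needed: 6 (6 lines after 6^1)

6^15 = 470184984576. Using exponentiation by squaring, this requires 6 multiplications. The key idea: if the exponent is even, square the half-power; if odd, multiply by the base once.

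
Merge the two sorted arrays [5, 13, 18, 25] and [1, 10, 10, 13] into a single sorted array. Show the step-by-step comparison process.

Merging process:

Compare 5 vs 1: take 1 from right. Merged: [1]
Compare 5 vs 10: take 5 from left. Merged: [1, 5]
Compare 13 vs 10: take 10 from right. Merged: [1, 5, 10]
Compare 13 vs 10: take 10 from right. Merged: [1, 5, 10, 10]
Compare 13 vs 13: take 13 from left. Merged: [1, 5, 10, 10, 13]
Compare 18 vs 13: take 13 from right. Merged: [1, 5, 10, 10, 13, 13]
Append remaining from left: [18, 25]. Merged: [1, 5, 10, 10, 13, 13, 18, 25]

Final merged array: [1, 5, 10, 10, 13, 13, 18, 25]
Total comparisons: 6

The merged array is [1, 5, 10, 10, 13, 13, 18, 25], requiring 6 comparisons. The merge step runs in O(n) time where n is the total number of elements.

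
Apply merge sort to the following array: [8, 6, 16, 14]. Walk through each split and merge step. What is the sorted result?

Merge sort trace:

Split: [8, 6, 16, 14] -> [8, 6] and [16, 14]
  Split: [8, 6] -> [8] and [6]
  Merge: [8] + [6] -> [6, 8]
  Split: [16, 14] -> [16] and [14]
  Merge: [16] + [14] -> [14, 16]
Merge: [6, 8] + [14, 16] -> [6, 8, 14, 16]

Final sorted array: [6, 8, 14, 16]

The merge sort proceeds by recursively splitting the array and merging sorted halves.
After all merges, the sorted array is [6, 8, 14, 16].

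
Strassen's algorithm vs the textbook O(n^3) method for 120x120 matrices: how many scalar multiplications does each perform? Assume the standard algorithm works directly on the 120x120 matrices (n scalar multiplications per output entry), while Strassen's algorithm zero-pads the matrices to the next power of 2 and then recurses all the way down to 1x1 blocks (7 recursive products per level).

Matrix multiplication for 120x120 matrices:

Strassen's algorithm requires power-of-2 dimensions. Pad 120x120 to 128x128 (next power of 2).

Standard algorithm: 120^3 = 1728000 multiplications
Strassen's algorithm: 7^(log2(128)) = 7^7 = 823543 multiplications
Savings: 1728000 - 823543 = 904457 multiplications

Standard: 1728000 multiplications (120^3). Strassen: 823543 multiplications (7^7, after padding to 128x128). Strassen reduces 8 recursive multiplications to 7 at each level.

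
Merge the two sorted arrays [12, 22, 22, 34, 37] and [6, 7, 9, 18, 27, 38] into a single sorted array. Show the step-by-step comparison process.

Merging process:

Compare 12 vs 6: take 6 from right. Merged: [6]
Compare 12 vs 7: take 7 from right. Merged: [6, 7]
Compare 12 vs 9: take 9 from right. Merged: [6, 7, 9]
Compare 12 vs 18: take 12 from left. Merged: [6, 7, 9, 12]
Compare 22 vs 18: take 18 from right. Merged: [6, 7, 9, 12, 18]
Compare 22 vs 27: take 22 from left. Merged: [6, 7, 9, 12, 18, 22]
Compare 22 vs 27: take 22 from left. Merged: [6, 7, 9, 12, 18, 22, 22]
Compare 34 vs 27: take 27 from right. Merged: [6, 7, 9, 12, 18, 22, 22, 27]
Compare 34 vs 38: take 34 from left. Merged: [6, 7, 9, 12, 18, 22, 22, 27, 34]
Compare 37 vs 38: take 37 from left. Merged: [6, 7, 9, 12, 18, 22, 22, 27, 34, 37]
Append remaining from right: [38]. Merged: [6, 7, 9, 12, 18, 22, 22, 27, 34, 37, 38]

Final merged array: [6, 7, 9, 12, 18, 22, 22, 27, 34, 37, 38]
Total comparisons: 10

The merged array is [6, 7, 9, 12, 18, 22, 22, 27, 34, 37, 38], requiring 10 comparisons. The merge step runs in O(n) time where n is the total number of elements.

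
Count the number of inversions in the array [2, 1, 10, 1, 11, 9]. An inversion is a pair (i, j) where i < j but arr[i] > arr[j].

Finding inversions in [2, 1, 10, 1, 11, 9]:

(0, 1): arr[0]=2 > arr[1]=1
(0, 3): arr[0]=2 > arr[3]=1
(2, 3): arr[2]=10 > arr[3]=1
(2, 5): arr[2]=10 > arr[5]=9
(4, 5): arr[4]=11 > arr[5]=9

Total inversions: 5

The array has 5 inversion(s): (0,1), (0,3), (2,3), (2,5), (4,5). Each pair (i,j) satisfies i < j and arr[i] > arr[j].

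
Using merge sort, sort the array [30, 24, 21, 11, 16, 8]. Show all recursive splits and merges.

Merge sort trace:

Split: [30, 24, 21, 11, 16, 8] -> [30, 24, 21] and [11, 16, 8]
  Split: [30, 24, 21] -> [30] and [24, 21]
    Split: [24, 21] -> [24] and [21]
    Merge: [24] + [21] -> [21, 24]
  Merge: [30] + [21, 24] -> [21, 24, 30]
  Split: [11, 16, 8] -> [11] and [16, 8]
    Split: [16, 8] -> [16] and [8]
    Merge: [16] + [8] -> [8, 16]
  Merge: [11] + [8, 16] -> [8, 11, 16]
Merge: [21, 24, 30] + [8, 11, 16] -> [8, 11, 16, 21, 24, 30]

Final sorted array: [8, 11, 16, 21, 24, 30]

The merge sort proceeds by recursively splitting the array and merging sorted halves.
After all merges, the sorted array is [8, 11, 16, 21, 24, 30].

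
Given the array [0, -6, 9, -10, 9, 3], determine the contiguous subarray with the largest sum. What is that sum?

Using Kadane's algorithm on [0, -6, 9, -10, 9, 3]:

Scanning through the array:
Position 1 (value -6): max_ending_here = -6, max_so_far = 0
Position 2 (value 9): max_ending_here = 9, max_so_far = 9
Position 3 (value -10): max_ending_here = -1, max_so_far = 9
Position 4 (value 9): max_ending_here = 9, max_so_far = 9
Position 5 (value 3): max_ending_here = 12, max_so_far = 12

Maximum subarray: [9, 3]
Maximum sum: 12

The maximum subarray is [9, 3] with sum 12. This subarray runs from index 4 to index 5.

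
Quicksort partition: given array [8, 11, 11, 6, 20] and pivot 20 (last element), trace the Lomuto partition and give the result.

Lomuto partition with pivot = 20:

Initial array: [8, 11, 11, 6, 20]

arr[0]=8 <= 20: swap with position 0, array becomes [8, 11, 11, 6, 20]
arr[1]=11 <= 20: swap with position 1, array becomes [8, 11, 11, 6, 20]
arr[2]=11 <= 20: swap with position 2, array becomes [8, 11, 11, 6, 20]
arr[3]=6 <= 20: swap with position 3, array becomes [8, 11, 11, 6, 20]

Place pivot at position 4: [8, 11, 11, 6, 20]
Pivot position: 4

After partitioning with pivot 20, the array becomes [8, 11, 11, 6, 20]. The pivot is placed at index 4. All elements to the left of the pivot are <= 20, and all elements to the right are > 20.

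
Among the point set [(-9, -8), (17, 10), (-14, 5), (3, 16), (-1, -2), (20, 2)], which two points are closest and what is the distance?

Computing all pairwise distances among 6 points:

d((-9, -8), (17, 10)) = 31.6228
d((-9, -8), (-14, 5)) = 13.9284
d((-9, -8), (3, 16)) = 26.8328
d((-9, -8), (-1, -2)) = 10.0
d((-9, -8), (20, 2)) = 30.6757
d((17, 10), (-14, 5)) = 31.4006
d((17, 10), (3, 16)) = 15.2315
d((17, 10), (-1, -2)) = 21.6333
d((17, 10), (20, 2)) = 8.544 <-- minimum
d((-14, 5), (3, 16)) = 20.2485
d((-14, 5), (-1, -2)) = 14.7648
d((-14, 5), (20, 2)) = 34.1321
d((3, 16), (-1, -2)) = 18.4391
d((3, 16), (20, 2)) = 22.0227
d((-1, -2), (20, 2)) = 21.3776

Closest pair: (17, 10) and (20, 2) with distance 8.544

The closest pair is (17, 10) and (20, 2) with Euclidean distance 8.544. For 6 points, brute-force pairwise comparison is shown above. For large n, the divide-and-conquer algorithm (sort by x, recurse on halves, check the dividing strip) achieves O(n log n).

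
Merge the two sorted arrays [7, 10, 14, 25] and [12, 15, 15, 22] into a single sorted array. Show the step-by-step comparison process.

Merging process:

Compare 7 vs 12: take 7 from left. Merged: [7]
Compare 10 vs 12: take 10 from left. Merged: [7, 10]
Compare 14 vs 12: take 12 from right. Merged: [7, 10, 12]
Compare 14 vs 15: take 14 from left. Merged: [7, 10, 12, 14]
Compare 25 vs 15: take 15 from right. Merged: [7, 10, 12, 14, 15]
Compare 25 vs 15: take 15 from right. Merged: [7, 10, 12, 14, 15, 15]
Compare 25 vs 22: take 22 from right. Merged: [7, 10, 12, 14, 15, 15, 22]
Append remaining from left: [25]. Merged: [7, 10, 12, 14, 15, 15, 22, 25]

Final merged array: [7, 10, 12, 14, 15, 15, 22, 25]
Total comparisons: 7

The merged array is [7, 10, 12, 14, 15, 15, 22, 25], requiring 7 comparisons. The merge step runs in O(n) time where n is the total number of elements.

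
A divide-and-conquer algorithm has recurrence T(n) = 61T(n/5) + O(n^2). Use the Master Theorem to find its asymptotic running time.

Master Theorem for T(n) = 61T(n/5) + O(n^2):

a = 61, b = 5, c = 2
log_b(a) = log_5(61) = 2.5542

Case 1: c = 2 < log_5(61) = 2.5542
T(n) = O(n^(log_5 61))

For T(n) = 61T(n/5) + O(n^2): log_5(61) = 2.5542. This is Case 1 of the Master Theorem (c < log_b(a), work dominated by leaves), giving O(n^(log_5 61)).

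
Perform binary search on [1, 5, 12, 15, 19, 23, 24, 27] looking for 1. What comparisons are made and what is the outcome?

Binary search for 1 in [1, 5, 12, 15, 19, 23, 24, 27]:

lo=0, hi=7, mid=3, arr[mid]=15 -> 15 > 1, search left half
lo=0, hi=2, mid=1, arr[mid]=5 -> 5 > 1, search left half
lo=0, hi=0, mid=0, arr[mid]=1 -> Found target at index 0!

Binary search finds 1 at index 0 after 3 comparisons. The search repeatedly halves the search space by comparing with the middle element.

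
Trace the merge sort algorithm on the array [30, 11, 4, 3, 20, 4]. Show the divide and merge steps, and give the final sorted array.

Merge sort trace:

Split: [30, 11, 4, 3, 20, 4] -> [30, 11, 4] and [3, 20, 4]
  Split: [30, 11, 4] -> [30] and [11, 4]
    Split: [11, 4] -> [11] and [4]
    Merge: [11] + [4] -> [4, 11]
  Merge: [30] + [4, 11] -> [4, 11, 30]
  Split: [3, 20, 4] -> [3] and [20, 4]
    Split: [20, 4] -> [20] and [4]
    Merge: [20] + [4] -> [4, 20]
  Merge: [3] + [4, 20] -> [3, 4, 20]
Merge: [4, 11, 30] + [3, 4, 20] -> [3, 4, 4, 11, 20, 30]

Final sorted array: [3, 4, 4, 11, 20, 30]

The merge sort proceeds by recursively splitting the array and merging sorted halves.
After all merges, the sorted array is [3, 4, 4, 11, 20, 30].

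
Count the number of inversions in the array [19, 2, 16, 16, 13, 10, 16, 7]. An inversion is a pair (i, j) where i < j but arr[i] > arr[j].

Finding inversions in [19, 2, 16, 16, 13, 10, 16, 7]:

(0, 1): arr[0]=19 > arr[1]=2
(0, 2): arr[0]=19 > arr[2]=16
(0, 3): arr[0]=19 > arr[3]=16
(0, 4): arr[0]=19 > arr[4]=13
(0, 5): arr[0]=19 > arr[5]=10
(0, 6): arr[0]=19 > arr[6]=16
(0, 7): arr[0]=19 > arr[7]=7
(2, 4): arr[2]=16 > arr[4]=13
(2, 5): arr[2]=16 > arr[5]=10
(2, 7): arr[2]=16 > arr[7]=7
(3, 4): arr[3]=16 > arr[4]=13
(3, 5): arr[3]=16 > arr[5]=10
(3, 7): arr[3]=16 > arr[7]=7
(4, 5): arr[4]=13 > arr[5]=10
(4, 7): arr[4]=13 > arr[7]=7
(5, 7): arr[5]=10 > arr[7]=7
(6, 7): arr[6]=16 > arr[7]=7

Total inversions: 17

The array has 17 inversion(s): (0,1), (0,2), (0,3), (0,4), (0,5), (0,6), (0,7), (2,4), (2,5), (2,7), (3,4), (3,5), (3,7), (4,5), (4,7), (5,7), (6,7). Each pair (i,j) satisfies i < j and arr[i] > arr[j].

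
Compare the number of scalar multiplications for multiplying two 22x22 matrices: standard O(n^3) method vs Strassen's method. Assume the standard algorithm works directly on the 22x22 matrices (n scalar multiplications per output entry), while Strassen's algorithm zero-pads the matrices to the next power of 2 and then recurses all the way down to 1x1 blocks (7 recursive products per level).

Matrix multiplication for 22x22 matrices:

Strassen's algorithm requires power-of-2 dimensions. Pad 22x22 to 32x32 (next power of 2).

Standard algorithm: 22^3 = 10648 multiplications
Strassen's algorithm: 7^(log2(32)) = 7^5 = 16807 multiplications
Difference: 10648 - 16807 = -6159 (Strassen uses MORE here due to padding overhead — for small or just-over-power-of-2 n, padding can outweigh the per-level savings)

Standard: 10648 multiplications (22^3). Strassen: 16807 multiplications (7^5, after padding to 32x32). Strassen reduces 8 recursive multiplications to 7 at each level.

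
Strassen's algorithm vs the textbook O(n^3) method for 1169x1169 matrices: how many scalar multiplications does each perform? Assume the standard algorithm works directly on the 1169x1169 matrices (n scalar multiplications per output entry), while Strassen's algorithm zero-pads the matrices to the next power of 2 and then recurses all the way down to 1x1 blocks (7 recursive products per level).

Matrix multiplication for 1169x1169 matrices:

Strassen's algorithm requires power-of-2 dimensions. Pad 1169x1169 to 2048x2048 (next power of 2).

Standard algorithm: 1169^3 = 1597509809 multiplications
Strassen's algorithm: 7^(log2(2048)) = 7^11 = 1977326743 multiplications
Difference: 1597509809 - 1977326743 = -379816934 (Strassen uses MORE here due to padding overhead — for small or just-over-power-of-2 n, padding can outweigh the per-level savings)

Standard: 1597509809 multiplications (1169^3). Strassen: 1977326743 multiplications (7^11, after padding to 2048x2048). Strassen reduces 8 recursive multiplications to 7 at each level.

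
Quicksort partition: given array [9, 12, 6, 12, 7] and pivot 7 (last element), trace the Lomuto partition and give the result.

Lomuto partition with pivot = 7:

Initial array: [9, 12, 6, 12, 7]

arr[0]=9 > 7: no swap
arr[1]=12 > 7: no swap
arr[2]=6 <= 7: swap with position 0, array becomes [6, 12, 9, 12, 7]
arr[3]=12 > 7: no swap

Place pivot at position 1: [6, 7, 9, 12, 12]
Pivot position: 1

After partitioning with pivot 7, the array becomes [6, 7, 9, 12, 12]. The pivot is placed at index 1. All elements to the left of the pivot are <= 7, and all elements to the right are > 7.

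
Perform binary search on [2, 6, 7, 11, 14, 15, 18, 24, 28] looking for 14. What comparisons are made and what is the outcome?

Binary search for 14 in [2, 6, 7, 11, 14, 15, 18, 24, 28]:

lo=0, hi=8, mid=4, arr[mid]=14 -> Found target at index 4!

Binary search finds 14 at index 4 after 1 comparisons. The search repeatedly halves the search space by comparing with the middle element.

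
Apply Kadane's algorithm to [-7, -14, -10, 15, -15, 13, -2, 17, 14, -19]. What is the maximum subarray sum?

Using Kadane's algorithm on [-7, -14, -10, 15, -15, 13, -2, 17, 14, -19]:

Scanning through the array:
Position 1 (value -14): max_ending_here = -14, max_so_far = -7
Position 2 (value -10): max_ending_here = -10, max_so_far = -7
Position 3 (value 15): max_ending_here = 15, max_so_far = 15
Position 4 (value -15): max_ending_here = 0, max_so_far = 15
Position 5 (value 13): max_ending_here = 13, max_so_far = 15
Position 6 (value -2): max_ending_here = 11, max_so_far = 15
Position 7 (value 17): max_ending_here = 28, max_so_far = 28
Position 8 (value 14): max_ending_here = 42, max_so_far = 42
Position 9 (value -19): max_ending_here = 23, max_so_far = 42

Maximum subarray: [15, -15, 13, -2, 17, 14]
Maximum sum: 42

The maximum subarray is [15, -15, 13, -2, 17, 14] with sum 42. This subarray runs from index 3 to index 8.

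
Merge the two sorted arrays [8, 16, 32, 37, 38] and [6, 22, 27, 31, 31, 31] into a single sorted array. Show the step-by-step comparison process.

Merging process:

Compare 8 vs 6: take 6 from right. Merged: [6]
Compare 8 vs 22: take 8 from left. Merged: [6, 8]
Compare 16 vs 22: take 16 from left. Merged: [6, 8, 16]
Compare 32 vs 22: take 22 from right. Merged: [6, 8, 16, 22]
Compare 32 vs 27: take 27 from right. Merged: [6, 8, 16, 22, 27]
Compare 32 vs 31: take 31 from right. Merged: [6, 8, 16, 22, 27, 31]
Compare 32 vs 31: take 31 from right. Merged: [6, 8, 16, 22, 27, 31, 31]
Compare 32 vs 31: take 31 from right. Merged: [6, 8, 16, 22, 27, 31, 31, 31]
Append remaining from left: [32, 37, 38]. Merged: [6, 8, 16, 22, 27, 31, 31, 31, 32, 37, 38]

Final merged array: [6, 8, 16, 22, 27, 31, 31, 31, 32, 37, 38]
Total comparisons: 8

The merged array is [6, 8, 16, 22, 27, 31, 31, 31, 32, 37, 38], requiring 8 comparisons. The merge step runs in O(n) time where n is the total number of elements.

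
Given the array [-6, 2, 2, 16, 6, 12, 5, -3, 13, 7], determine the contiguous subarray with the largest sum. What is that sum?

Using Kadane's algorithm on [-6, 2, 2, 16, 6, 12, 5, -3, 13, 7]:

Scanning through the array:
Position 1 (value 2): max_ending_here = 2, max_so_far = 2
Position 2 (value 2): max_ending_here = 4, max_so_far = 4
Position 3 (value 16): max_ending_here = 20, max_so_far = 20
Position 4 (value 6): max_ending_here = 26, max_so_far = 26
Position 5 (value 12): max_ending_here = 38, max_so_far = 38
Position 6 (value 5): max_ending_here = 43, max_so_far = 43
Position 7 (value -3): max_ending_here = 40, max_so_far = 43
Position 8 (value 13): max_ending_here = 53, max_so_far = 53
Position 9 (value 7): max_ending_here = 60, max_so_far = 60

Maximum subarray: [2, 2, 16, 6, 12, 5, -3, 13, 7]
Maximum sum: 60

The maximum subarray is [2, 2, 16, 6, 12, 5, -3, 13, 7] with sum 60. This subarray runs from index 1 to index 9.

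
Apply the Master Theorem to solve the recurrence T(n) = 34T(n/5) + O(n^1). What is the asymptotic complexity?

Master Theorem for T(n) = 34T(n/5) + O(n^1):

a = 34, b = 5, c = 1
log_b(a) = log_5(34) = 2.1911

Case 1: c = 1 < log_5(34) = 2.1911
T(n) = O(n^(log_5 34))

For T(n) = 34T(n/5) + O(n^1): log_5(34) = 2.1911. This is Case 1 of the Master Theorem (c < log_b(a), work dominated by leaves), giving O(n^(log_5 34)).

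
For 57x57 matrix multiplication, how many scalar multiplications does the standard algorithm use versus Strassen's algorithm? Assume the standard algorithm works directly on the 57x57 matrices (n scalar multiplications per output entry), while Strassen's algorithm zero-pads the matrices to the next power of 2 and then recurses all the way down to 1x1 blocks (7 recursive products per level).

Matrix multiplication for 57x57 matrices:

Strassen's algorithm requires power-of-2 dimensions. Pad 57x57 to 64x64 (next power of 2).

Standard algorithm: 57^3 = 185193 multiplications
Strassen's algorithm: 7^(log2(64)) = 7^6 = 117649 multiplications
Savings: 185193 - 117649 = 67544 multiplications

Standard: 185193 multiplications (57^3). Strassen: 117649 multiplications (7^6, after padding to 64x64). Strassen reduces 8 recursive multiplications to 7 at each level.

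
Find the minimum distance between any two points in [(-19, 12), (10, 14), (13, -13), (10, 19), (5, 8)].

Computing all pairwise distances among 5 points:

d((-19, 12), (10, 14)) = 29.0689
d((-19, 12), (13, -13)) = 40.6079
d((-19, 12), (10, 19)) = 29.8329
d((-19, 12), (5, 8)) = 24.3311
d((10, 14), (13, -13)) = 27.1662
d((10, 14), (10, 19)) = 5.0 <-- minimum
d((10, 14), (5, 8)) = 7.8102
d((13, -13), (10, 19)) = 32.1403
d((13, -13), (5, 8)) = 22.4722
d((10, 19), (5, 8)) = 12.083

Closest pair: (10, 14) and (10, 19) with distance 5.0

The closest pair is (10, 14) and (10, 19) with Euclidean distance 5.0. For 5 points, brute-force pairwise comparison is shown above. For large n, the divide-and-conquer algorithm (sort by x, recurse on halves, check the dividing strip) achieves O(n log n).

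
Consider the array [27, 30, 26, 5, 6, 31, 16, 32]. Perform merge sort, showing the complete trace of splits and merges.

Merge sort trace:

Split: [27, 30, 26, 5, 6, 31, 16, 32] -> [27, 30, 26, 5] and [6, 31, 16, 32]
  Split: [27, 30, 26, 5] -> [27, 30] and [26, 5]
    Split: [27, 30] -> [27] and [30]
    Merge: [27] + [30] -> [27, 30]
    Split: [26, 5] -> [26] and [5]
    Merge: [26] + [5] -> [5, 26]
  Merge: [27, 30] + [5, 26] -> [5, 26, 27, 30]
  Split: [6, 31, 16, 32] -> [6, 31] and [16, 32]
    Split: [6, 31] -> [6] and [31]
    Merge: [6] + [31] -> [6, 31]
    Split: [16, 32] -> [16] and [32]
    Merge: [16] + [32] -> [16, 32]
  Merge: [6, 31] + [16, 32] -> [6, 16, 31, 32]
Merge: [5, 26, 27, 30] + [6, 16, 31, 32] -> [5, 6, 16, 26, 27, 30, 31, 32]

Final sorted array: [5, 6, 16, 26, 27, 30, 31, 32]

The merge sort proceeds by recursively splitting the array and merging sorted halves.
After all merges, the sorted array is [5, 6, 16, 26, 27, 30, 31, 32].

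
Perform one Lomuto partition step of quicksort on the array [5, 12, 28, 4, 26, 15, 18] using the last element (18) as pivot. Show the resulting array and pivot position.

Lomuto partition with pivot = 18:

Initial array: [5, 12, 28, 4, 26, 15, 18]

arr[0]=5 <= 18: swap with position 0, array becomes [5, 12, 28, 4, 26, 15, 18]
arr[1]=12 <= 18: swap with position 1, array becomes [5, 12, 28, 4, 26, 15, 18]
arr[2]=28 > 18: no swap
arr[3]=4 <= 18: swap with position 2, array becomes [5, 12, 4, 28, 26, 15, 18]
arr[4]=26 > 18: no swap
arr[5]=15 <= 18: swap with position 3, array becomes [5, 12, 4, 15, 26, 28, 18]

Place pivot at position 4: [5, 12, 4, 15, 18, 28, 26]
Pivot position: 4

After partitioning with pivot 18, the array becomes [5, 12, 4, 15, 18, 28, 26]. The pivot is placed at index 4. All elements to the left of the pivot are <= 18, and all elements to the right are > 18.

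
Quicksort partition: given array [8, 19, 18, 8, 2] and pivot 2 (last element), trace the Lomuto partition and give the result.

Lomuto partition with pivot = 2:

Initial array: [8, 19, 18, 8, 2]

arr[0]=8 > 2: no swap
arr[1]=19 > 2: no swap
arr[2]=18 > 2: no swap
arr[3]=8 > 2: no swap

Place pivot at position 0: [2, 19, 18, 8, 8]
Pivot position: 0

After partitioning with pivot 2, the array becomes [2, 19, 18, 8, 8]. The pivot is placed at index 0. All elements to the left of the pivot are <= 2, and all elements to the right are > 2.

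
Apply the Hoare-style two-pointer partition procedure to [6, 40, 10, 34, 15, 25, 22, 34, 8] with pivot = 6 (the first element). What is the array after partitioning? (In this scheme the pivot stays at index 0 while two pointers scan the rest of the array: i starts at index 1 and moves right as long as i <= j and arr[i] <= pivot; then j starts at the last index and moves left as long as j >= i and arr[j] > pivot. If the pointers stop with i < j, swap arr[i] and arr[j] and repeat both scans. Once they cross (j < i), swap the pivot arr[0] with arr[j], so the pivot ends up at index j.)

Hoare-style two-pointer partition with pivot = 6:

Initial array: [6, 40, 10, 34, 15, 25, 22, 34, 8]

Pointers start at i = 1, j = 8.
i ends at 1, j ends at 0: the pointers have crossed (j < i), so scanning stops.

j = 0, so swapping arr[0] with arr[j] leaves the pivot at position 0: [6, 40, 10, 34, 15, 25, 22, 34, 8]
Pivot position: 0

After partitioning with pivot 6, the array becomes [6, 40, 10, 34, 15, 25, 22, 34, 8]. The pivot is placed at index 0. All elements to the left of the pivot are <= 6, and all elements to the right are > 6.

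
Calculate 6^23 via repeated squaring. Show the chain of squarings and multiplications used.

Computing 6^23 by squaring (build up from 6^1; each line after the first costs one multiplication):

6^1 = 6
6^2 = (6^1)^2 = 6^2 = 36
6^4 = (6^2)^2 = 36^2 = 1296
6^5 = 6 * 6^4 = 6 * 1296 = 7776
6^10 = (6^5)^2 = 7776^2 = 60466176
6^11 = 6 * 6^10 = 6 * 60466176 = 362797056
6^22 = (6^11)^2 = 362797056^2 = 131621703842267136
6^23 = 6 * 6^22 = 6 * 131621703842267136 = 789730223053602816

Result: 789730223053602816
Multiplications needed: 7 (7 lines after 6^1)

6^23 = 789730223053602816. Using exponentiation by squaring, this requires 7 multiplications. The key idea: if the exponent is even, square the half-power; if odd, multiply by the base once.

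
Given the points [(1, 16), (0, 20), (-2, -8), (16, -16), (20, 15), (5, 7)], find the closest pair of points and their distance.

Computing all pairwise distances among 6 points:

d((1, 16), (0, 20)) = 4.1231 <-- minimum
d((1, 16), (-2, -8)) = 24.1868
d((1, 16), (16, -16)) = 35.3412
d((1, 16), (20, 15)) = 19.0263
d((1, 16), (5, 7)) = 9.8489
d((0, 20), (-2, -8)) = 28.0713
d((0, 20), (16, -16)) = 39.3954
d((0, 20), (20, 15)) = 20.6155
d((0, 20), (5, 7)) = 13.9284
d((-2, -8), (16, -16)) = 19.6977
d((-2, -8), (20, 15)) = 31.8277
d((-2, -8), (5, 7)) = 16.5529
d((16, -16), (20, 15)) = 31.257
d((16, -16), (5, 7)) = 25.4951
d((20, 15), (5, 7)) = 17.0

Closest pair: (1, 16) and (0, 20) with distance 4.1231

The closest pair is (1, 16) and (0, 20) with Euclidean distance 4.1231. For 6 points, brute-force pairwise comparison is shown above. For large n, the divide-and-conquer algorithm (sort by x, recurse on halves, check the dividing strip) achieves O(n log n).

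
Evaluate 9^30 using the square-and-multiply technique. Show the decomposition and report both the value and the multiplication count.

Computing 9^30 by squaring (build up from 9^1; each line after the first costs one multiplication):

9^1 = 9
9^2 = (9^1)^2 = 9^2 = 81
9^3 = 9 * 9^2 = 9 * 81 = 729
9^6 = (9^3)^2 = 729^2 = 531441
9^7 = 9 * 9^6 = 9 * 531441 = 4782969
9^14 = (9^7)^2 = 4782969^2 = 22876792454961
9^15 = 9 * 9^14 = 9 * 22876792454961 = 205891132094649
9^30 = (9^15)^2 = 205891132094649^2 = 42391158275216203514294433201

Result: 42391158275216203514294433201
Multiplications needed: 7 (7 lines after 9^1)

9^30 = 42391158275216203514294433201. Using exponentiation by squaring, this requires 7 multiplications. The key idea: if the exponent is even, square the half-power; if odd, multiply by the base once.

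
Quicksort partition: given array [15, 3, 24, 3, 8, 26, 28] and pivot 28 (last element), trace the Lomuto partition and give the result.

Lomuto partition with pivot = 28:

Initial array: [15, 3, 24, 3, 8, 26, 28]

arr[0]=15 <= 28: swap with position 0, array becomes [15, 3, 24, 3, 8, 26, 28]
arr[1]=3 <= 28: swap with position 1, array becomes [15, 3, 24, 3, 8, 26, 28]
arr[2]=24 <= 28: swap with position 2, array becomes [15, 3, 24, 3, 8, 26, 28]
arr[3]=3 <= 28: swap with position 3, array becomes [15, 3, 24, 3, 8, 26, 28]
arr[4]=8 <= 28: swap with position 4, array becomes [15, 3, 24, 3, 8, 26, 28]
arr[5]=26 <= 28: swap with position 5, array becomes [15, 3, 24, 3, 8, 26, 28]

Place pivot at position 6: [15, 3, 24, 3, 8, 26, 28]
Pivot position: 6

After partitioning with pivot 28, the array becomes [15, 3, 24, 3, 8, 26, 28]. The pivot is placed at index 6. All elements to the left of the pivot are <= 28, and all elements to the right are > 28.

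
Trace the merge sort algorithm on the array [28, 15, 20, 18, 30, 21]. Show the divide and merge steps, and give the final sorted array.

Merge sort trace:

Split: [28, 15, 20, 18, 30, 21] -> [28, 15, 20] and [18, 30, 21]
  Split: [28, 15, 20] -> [28] and [15, 20]
    Split: [15, 20] -> [15] and [20]
    Merge: [15] + [20] -> [15, 20]
  Merge: [28] + [15, 20] -> [15, 20, 28]
  Split: [18, 30, 21] -> [18] and [30, 21]
    Split: [30, 21] -> [30] and [21]
    Merge: [30] + [21] -> [21, 30]
  Merge: [18] + [21, 30] -> [18, 21, 30]
Merge: [15, 20, 28] + [18, 21, 30] -> [15, 18, 20, 21, 28, 30]

Final sorted array: [15, 18, 20, 21, 28, 30]

The merge sort proceeds by recursively splitting the array and merging sorted halves.
After all merges, the sorted array is [15, 18, 20, 21, 28, 30].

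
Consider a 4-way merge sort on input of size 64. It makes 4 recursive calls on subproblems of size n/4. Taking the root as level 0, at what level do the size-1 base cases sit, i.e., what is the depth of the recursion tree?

For divide and conquer with division factor 4:

Problem sizes at each level:
Level 0: 64
Level 1: 16
Level 2: 4
Level 3: 1

The root is level 0 and the size-1 base case is level 3 (the tree spans levels 0 through 3, i.e. 4 levels counting the root), so the depth is the number of divisions: log_4(64) = 3

The recursion tree depth is log_4(64) = 3. At each level, the problem size is divided by 4, so it takes 3 divisions to reduce to a base case of size 1. The algorithm makes 4 recursive calls at each level.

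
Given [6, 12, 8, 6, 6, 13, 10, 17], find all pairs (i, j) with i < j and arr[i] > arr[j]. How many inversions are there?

Finding inversions in [6, 12, 8, 6, 6, 13, 10, 17]:

(1, 2): arr[1]=12 > arr[2]=8
(1, 3): arr[1]=12 > arr[3]=6
(1, 4): arr[1]=12 > arr[4]=6
(1, 6): arr[1]=12 > arr[6]=10
(2, 3): arr[2]=8 > arr[3]=6
(2, 4): arr[2]=8 > arr[4]=6
(5, 6): arr[5]=13 > arr[6]=10

Total inversions: 7

The array has 7 inversion(s): (1,2), (1,3), (1,4), (1,6), (2,3), (2,4), (5,6). Each pair (i,j) satisfies i < j and arr[i] > arr[j].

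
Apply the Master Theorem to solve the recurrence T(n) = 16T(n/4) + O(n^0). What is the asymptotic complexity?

Master Theorem for T(n) = 16T(n/4) + O(n^0):

a = 16, b = 4, c = 0
log_b(a) = log_4(16) = 2.0000

Case 1: c = 0 < log_4(16) = 2.0000
T(n) = O(n^(log_4 16)) = O(n^2)

For T(n) = 16T(n/4) + O(n^0): log_4(16) = 2.0000. This is Case 1 of the Master Theorem (c < log_b(a), work dominated by leaves), giving O(n^2).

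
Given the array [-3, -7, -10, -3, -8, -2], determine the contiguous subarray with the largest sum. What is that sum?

Using Kadane's algorithm on [-3, -7, -10, -3, -8, -2]:

Scanning through the array:
Position 1 (value -7): max_ending_here = -7, max_so_far = -3
Position 2 (value -10): max_ending_here = -10, max_so_far = -3
Position 3 (value -3): max_ending_here = -3, max_so_far = -3
Position 4 (value -8): max_ending_here = -8, max_so_far = -3
Position 5 (value -2): max_ending_here = -2, max_so_far = -2

Maximum subarray: [-2]
Maximum sum: -2

The maximum subarray is [-2] with sum -2. This subarray runs from index 5 to index 5.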